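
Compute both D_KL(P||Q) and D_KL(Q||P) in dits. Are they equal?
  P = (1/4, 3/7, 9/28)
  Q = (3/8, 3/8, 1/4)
D_KL(P||Q) = 0.0159, D_KL(Q||P) = 0.0170

KL divergence is not symmetric: D_KL(P||Q) ≠ D_KL(Q||P) in general.

D_KL(P||Q) = 0.0159 dits
D_KL(Q||P) = 0.0170 dits

No, they are not equal!

This asymmetry is why KL divergence is not a true distance metric.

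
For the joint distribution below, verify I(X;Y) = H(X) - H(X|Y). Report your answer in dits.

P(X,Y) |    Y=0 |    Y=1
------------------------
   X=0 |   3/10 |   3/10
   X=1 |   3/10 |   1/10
I(X;Y) = 0.0140 dits

Mutual information has multiple equivalent forms:
- I(X;Y) = H(X) - H(X|Y)
- I(X;Y) = H(Y) - H(Y|X)
- I(X;Y) = H(X) + H(Y) - H(X,Y)

Computing all quantities:
H(X) = 0.2923, H(Y) = 0.2923, H(X,Y) = 0.5706
H(X|Y) = 0.2783, H(Y|X) = 0.2783

Verification:
H(X) - H(X|Y) = 0.2923 - 0.2783 = 0.0140
H(Y) - H(Y|X) = 0.2923 - 0.2783 = 0.0140
H(X) + H(Y) - H(X,Y) = 0.2923 + 0.2923 - 0.5706 = 0.0140

All forms give I(X;Y) = 0.0140 dits. ✓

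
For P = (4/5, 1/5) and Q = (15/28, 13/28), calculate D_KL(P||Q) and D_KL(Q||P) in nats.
D_KL(P||Q) = 0.1524, D_KL(Q||P) = 0.1762

KL divergence is not symmetric: D_KL(P||Q) ≠ D_KL(Q||P) in general.

D_KL(P||Q) = 0.1524 nats
D_KL(Q||P) = 0.1762 nats

No, they are not equal!

This asymmetry is why KL divergence is not a true distance metric.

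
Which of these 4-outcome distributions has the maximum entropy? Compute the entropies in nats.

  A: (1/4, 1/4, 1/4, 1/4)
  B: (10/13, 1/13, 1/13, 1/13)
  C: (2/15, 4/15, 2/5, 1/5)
A

For a discrete distribution over n outcomes, entropy is maximized by the uniform distribution.

Computing entropies:
H(A) = 1.3863 nats
H(B) = 0.7937 nats
H(C) = 1.3095 nats

The uniform distribution (where all probabilities equal 1/4) achieves the maximum entropy of log_e(4) = 1.3863 nats.

Distribution A has the highest entropy.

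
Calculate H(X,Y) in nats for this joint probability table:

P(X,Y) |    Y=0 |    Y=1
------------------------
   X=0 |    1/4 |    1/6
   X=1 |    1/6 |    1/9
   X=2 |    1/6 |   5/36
1.7608 nats

Joint entropy is H(X,Y) = -Σ_{x,y} p(x,y) log p(x,y).

Summing over all non-zero entries:
H(X,Y) = -[1/4·log_e(1/4) + 1/6·log_e(1/6) + 1/6·log_e(1/6) + 1/9·log_e(1/9) + 1/6·log_e(1/6) + 5/36·log_e(5/36)]
H(X,Y) = 1.7608 nats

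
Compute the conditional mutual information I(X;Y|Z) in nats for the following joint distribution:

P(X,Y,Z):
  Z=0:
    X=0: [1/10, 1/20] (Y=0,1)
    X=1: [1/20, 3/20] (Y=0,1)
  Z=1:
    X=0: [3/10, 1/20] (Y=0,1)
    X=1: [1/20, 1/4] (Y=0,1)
0.2010 nats

Conditional mutual information: I(X;Y|Z) = H(X|Z) + H(Y|Z) - H(X,Y|Z)

H(Z) = 0.6474
H(X,Z) = 1.3351 → H(X|Z) = 0.6876
H(Y,Z) = 1.3351 → H(Y|Z) = 0.6876
H(X,Y,Z) = 1.8217 → H(X,Y|Z) = 1.1743

I(X;Y|Z) = 0.6876 + 0.6876 - 1.1743 = 0.2010 nats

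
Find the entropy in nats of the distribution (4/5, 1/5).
0.5004 nats

Shannon entropy is H(X) = -Σ p(x) log p(x).

For P = (4/5, 1/5):
H = -4/5 × log_e(4/5) -1/5 × log_e(1/5)
H = 0.5004 nats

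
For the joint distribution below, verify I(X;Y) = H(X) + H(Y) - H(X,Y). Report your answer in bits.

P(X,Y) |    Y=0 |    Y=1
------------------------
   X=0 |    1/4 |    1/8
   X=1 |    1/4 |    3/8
I(X;Y) = 0.0488 bits

Mutual information has multiple equivalent forms:
- I(X;Y) = H(X) - H(X|Y)
- I(X;Y) = H(Y) - H(Y|X)
- I(X;Y) = H(X) + H(Y) - H(X,Y)

Computing all quantities:
H(X) = 0.9544, H(Y) = 1.0000, H(X,Y) = 1.9056
H(X|Y) = 0.9056, H(Y|X) = 0.9512

Verification:
H(X) - H(X|Y) = 0.9544 - 0.9056 = 0.0488
H(Y) - H(Y|X) = 1.0000 - 0.9512 = 0.0488
H(X) + H(Y) - H(X,Y) = 0.9544 + 1.0000 - 1.9056 = 0.0488

All forms give I(X;Y) = 0.0488 bits. ✓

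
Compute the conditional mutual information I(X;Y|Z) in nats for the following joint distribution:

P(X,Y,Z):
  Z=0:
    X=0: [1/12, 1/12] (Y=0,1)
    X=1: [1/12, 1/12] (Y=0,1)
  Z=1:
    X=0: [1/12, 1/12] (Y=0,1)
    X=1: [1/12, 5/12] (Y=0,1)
0.0341 nats

Conditional mutual information: I(X;Y|Z) = H(X|Z) + H(Y|Z) - H(X,Y|Z)

H(Z) = 0.6365
H(X,Z) = 1.2425 → H(X|Z) = 0.6059
H(Y,Z) = 1.2425 → H(Y|Z) = 0.6059
H(X,Y,Z) = 1.8143 → H(X,Y|Z) = 1.1778

I(X;Y|Z) = 0.6059 + 0.6059 - 1.1778 = 0.0341 nats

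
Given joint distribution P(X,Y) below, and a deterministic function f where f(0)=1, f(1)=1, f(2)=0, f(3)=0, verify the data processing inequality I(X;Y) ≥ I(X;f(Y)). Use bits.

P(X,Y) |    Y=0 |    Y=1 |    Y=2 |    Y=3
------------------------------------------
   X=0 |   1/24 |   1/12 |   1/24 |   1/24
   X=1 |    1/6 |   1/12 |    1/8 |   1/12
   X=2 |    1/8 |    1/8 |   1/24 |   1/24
I(X;Y) = 0.0575, I(X;f(Y)) = 0.0261, inequality holds: 0.0575 ≥ 0.0261

Data Processing Inequality: For any Markov chain X → Y → Z, we have I(X;Y) ≥ I(X;Z).

Here Z = f(Y) is a deterministic function of Y, forming X → Y → Z.

Original I(X;Y) = 0.0575 bits

After applying f:
P(X,Z) where Z=f(Y):
- P(X,Z=0) = P(X,Y=2) + P(X,Y=3)
- P(X,Z=1) = P(X,Y=0) + P(X,Y=1)

I(X;Z) = I(X;f(Y)) = 0.0261 bits

Verification: 0.0575 ≥ 0.0261 ✓

Information cannot be created by processing; the function f can only lose information about X.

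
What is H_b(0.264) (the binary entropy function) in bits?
0.8327 bits

The binary entropy function is:
H(p) = -p log(p) - (1-p) log(1-p)

H(0.264) = -0.264 × log_2(0.264) - 0.736 × log_2(0.736)
H(0.264) = 0.8327 bits

Note: Binary entropy is maximized at p=0.5 (H=1 bit) and minimized at p=0 or p=1 (H=0).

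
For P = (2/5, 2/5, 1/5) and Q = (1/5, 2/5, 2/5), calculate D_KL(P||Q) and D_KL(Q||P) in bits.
D_KL(P||Q) = 0.2000, D_KL(Q||P) = 0.2000

KL divergence is not symmetric: D_KL(P||Q) ≠ D_KL(Q||P) in general.

D_KL(P||Q) = 0.2000 bits
D_KL(Q||P) = 0.2000 bits

In this case they happen to be equal (to 4 decimal places).

This asymmetry is why KL divergence is not a true distance metric.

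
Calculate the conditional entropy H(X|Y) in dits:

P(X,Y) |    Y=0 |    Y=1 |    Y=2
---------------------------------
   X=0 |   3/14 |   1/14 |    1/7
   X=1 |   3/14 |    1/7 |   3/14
0.2926 dits

Using the chain rule: H(X|Y) = H(X,Y) - H(Y)

First, compute H(X,Y) = 0.7534 dits

Marginal P(Y) = (3/7, 3/14, 5/14)
H(Y) = 0.4608 dits

H(X|Y) = H(X,Y) - H(Y) = 0.7534 - 0.4608 = 0.2926 dits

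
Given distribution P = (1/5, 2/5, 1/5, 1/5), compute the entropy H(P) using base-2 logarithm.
1.9219 bits

Shannon entropy is H(X) = -Σ p(x) log p(x).

For P = (1/5, 2/5, 1/5, 1/5):
H = -1/5 × log_2(1/5) -2/5 × log_2(2/5) -1/5 × log_2(1/5) -1/5 × log_2(1/5)
H = 1.9219 bits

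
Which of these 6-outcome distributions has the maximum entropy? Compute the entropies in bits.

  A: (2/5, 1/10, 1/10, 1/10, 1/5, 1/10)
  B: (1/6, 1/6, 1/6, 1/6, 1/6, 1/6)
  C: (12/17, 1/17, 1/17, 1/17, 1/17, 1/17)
B

For a discrete distribution over n outcomes, entropy is maximized by the uniform distribution.

Computing entropies:
H(A) = 2.3219 bits
H(B) = 2.5850 bits
H(C) = 1.5569 bits

The uniform distribution (where all probabilities equal 1/6) achieves the maximum entropy of log_2(6) = 2.5850 bits.

Distribution B has the highest entropy.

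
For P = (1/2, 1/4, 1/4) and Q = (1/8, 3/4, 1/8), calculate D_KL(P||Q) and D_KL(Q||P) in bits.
D_KL(P||Q) = 0.8538, D_KL(Q||P) = 0.8137

KL divergence is not symmetric: D_KL(P||Q) ≠ D_KL(Q||P) in general.

D_KL(P||Q) = 0.8538 bits
D_KL(Q||P) = 0.8137 bits

No, they are not equal!

This asymmetry is why KL divergence is not a true distance metric.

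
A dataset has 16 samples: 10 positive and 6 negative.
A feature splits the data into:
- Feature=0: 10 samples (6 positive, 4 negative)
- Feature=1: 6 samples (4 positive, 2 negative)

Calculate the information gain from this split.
0.0032 bits

Information Gain = H(Y) - H(Y|Feature)

Before split:
P(positive) = 10/16 = 0.6250
H(Y) = 0.9544 bits

After split:
Feature=0: H = 0.9710 bits (weight = 10/16)
Feature=1: H = 0.9183 bits (weight = 6/16)
H(Y|Feature) = (10/16)×0.9710 + (6/16)×0.9183 = 0.9512 bits

Information Gain = 0.9544 - 0.9512 = 0.0032 bits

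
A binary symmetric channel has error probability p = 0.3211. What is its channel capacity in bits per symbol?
0.0944 bits

For a binary symmetric channel (BSC) with error probability p:
Capacity C = 1 - H(p) bits per symbol

where H(p) = -p log₂(p) - (1-p) log₂(1-p) is the binary entropy function.

H(0.3211) = 0.9056 bits
C = 1 - 0.9056 = 0.0944 bits per symbol

This means we can reliably transmit up to 0.0944 bits of information per channel use.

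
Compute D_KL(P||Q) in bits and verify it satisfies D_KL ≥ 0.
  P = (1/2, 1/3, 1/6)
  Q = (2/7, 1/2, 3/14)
0.1483 bits

KL divergence satisfies the Gibbs inequality: D_KL(P||Q) ≥ 0 for all distributions P, Q.

D_KL(P||Q) = Σ p(x) log(p(x)/q(x))
Term by term:
  x=0: 1/2 × log_2[(1/2)/(2/7)] = 0.4037
  x=1: 1/3 × log_2[(1/3)/(1/2)] = -0.1950
  x=2: 1/6 × log_2[(1/6)/(3/14)] = -0.0604
D_KL(P||Q) = 0.1483 bits

D_KL(P||Q) = 0.1483 ≥ 0 ✓

This non-negativity is a fundamental property: relative entropy cannot be negative because it measures how different Q is from P.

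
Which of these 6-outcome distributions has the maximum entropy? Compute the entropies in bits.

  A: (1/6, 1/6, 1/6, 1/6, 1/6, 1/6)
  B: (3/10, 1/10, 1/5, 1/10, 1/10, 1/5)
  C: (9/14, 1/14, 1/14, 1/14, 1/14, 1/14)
A

For a discrete distribution over n outcomes, entropy is maximized by the uniform distribution.

Computing entropies:
H(A) = 2.5850 bits
H(B) = 2.4464 bits
H(C) = 1.7695 bits

The uniform distribution (where all probabilities equal 1/6) achieves the maximum entropy of log_2(6) = 2.5850 bits.

Distribution A has the highest entropy.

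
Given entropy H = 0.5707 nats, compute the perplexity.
1.7695

Perplexity is e^H (or exp(H) for natural log).

H = 0.5707 nats
Perplexity = e^0.5707 = 1.7695

Interpretation: The model's uncertainty is equivalent to choosing uniformly among 1.8 options.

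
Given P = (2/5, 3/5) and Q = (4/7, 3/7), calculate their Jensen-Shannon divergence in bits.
0.0213 bits

Jensen-Shannon divergence is:
JSD(P||Q) = 0.5 × D_KL(P||M) + 0.5 × D_KL(Q||M)
where M = 0.5 × (P + Q) is the mixture distribution.

M = 0.5 × (2/5, 3/5) + 0.5 × (4/7, 3/7) = (17/35, 18/35)

D_KL(P||M) = 0.0214 bits
D_KL(Q||M) = 0.0213 bits

JSD(P||Q) = 0.5 × 0.0214 + 0.5 × 0.0213 = 0.0213 bits

Unlike KL divergence, JSD is symmetric and bounded: 0 ≤ JSD ≤ log(2).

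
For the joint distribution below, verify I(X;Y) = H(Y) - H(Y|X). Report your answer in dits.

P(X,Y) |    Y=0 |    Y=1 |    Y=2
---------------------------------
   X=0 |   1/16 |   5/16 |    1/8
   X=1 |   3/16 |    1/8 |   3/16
I(X;Y) = 0.0350 dits

Mutual information has multiple equivalent forms:
- I(X;Y) = H(X) - H(X|Y)
- I(X;Y) = H(Y) - H(Y|X)
- I(X;Y) = H(X) + H(Y) - H(X,Y)

Computing all quantities:
H(X) = 0.3010, H(Y) = 0.4654, H(X,Y) = 0.7315
H(X|Y) = 0.2661, H(Y|X) = 0.4305

Verification:
H(X) - H(X|Y) = 0.3010 - 0.2661 = 0.0350
H(Y) - H(Y|X) = 0.4654 - 0.4305 = 0.0350
H(X) + H(Y) - H(X,Y) = 0.3010 + 0.4654 - 0.7315 = 0.0350

All forms give I(X;Y) = 0.0350 dits. ✓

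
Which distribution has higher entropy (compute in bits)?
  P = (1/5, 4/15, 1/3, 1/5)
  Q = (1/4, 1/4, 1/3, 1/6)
P

Computing entropies in bits:
H(P) = 1.9656
H(Q) = 1.9591

Distribution P has higher entropy.

Intuition: The distribution closer to uniform (more spread out) has higher entropy.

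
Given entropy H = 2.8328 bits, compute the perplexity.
7.1246

Perplexity is 2^H (or exp(H) for natural log).

H = 2.8328 bits
Perplexity = 2^2.8328 = 7.1246

Interpretation: The model's uncertainty is equivalent to choosing uniformly among 7.1 options.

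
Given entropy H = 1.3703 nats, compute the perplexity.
3.9365

Perplexity is e^H (or exp(H) for natural log).

H = 1.3703 nats
Perplexity = e^1.3703 = 3.9365

Interpretation: The model's uncertainty is equivalent to choosing uniformly among 3.9 options.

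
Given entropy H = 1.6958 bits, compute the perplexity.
3.2396

Perplexity is 2^H (or exp(H) for natural log).

H = 1.6958 bits
Perplexity = 2^1.6958 = 3.2396

Interpretation: The model's uncertainty is equivalent to choosing uniformly among 3.2 options.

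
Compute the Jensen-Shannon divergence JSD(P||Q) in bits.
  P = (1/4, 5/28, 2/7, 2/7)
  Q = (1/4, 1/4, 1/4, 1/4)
0.0060 bits

Jensen-Shannon divergence is:
JSD(P||Q) = 0.5 × D_KL(P||M) + 0.5 × D_KL(Q||M)
where M = 0.5 × (P + Q) is the mixture distribution.

M = 0.5 × (1/4, 5/28, 2/7, 2/7) + 0.5 × (1/4, 1/4, 1/4, 1/4) = (1/4, 3/14, 0.267857, 0.267857)

D_KL(P||M) = 0.0062 bits
D_KL(Q||M) = 0.0058 bits

JSD(P||Q) = 0.5 × 0.0062 + 0.5 × 0.0058 = 0.0060 bits

Unlike KL divergence, JSD is symmetric and bounded: 0 ≤ JSD ≤ log(2).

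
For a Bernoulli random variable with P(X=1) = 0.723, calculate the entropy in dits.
0.2563 dits

The binary entropy function is:
H(p) = -p log(p) - (1-p) log(1-p)

H(0.723) = -0.723 × log_10(0.723) - 0.277 × log_10(0.277)
H(0.723) = 0.2563 dits

Note: Binary entropy is maximized at p=0.5 (H=1 bit) and minimized at p=0 or p=1 (H=0).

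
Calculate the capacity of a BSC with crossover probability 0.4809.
0.0011 bits

For a binary symmetric channel (BSC) with error probability p:
Capacity C = 1 - H(p) bits per symbol

where H(p) = -p log₂(p) - (1-p) log₂(1-p) is the binary entropy function.

H(0.4809) = 0.9989 bits
C = 1 - 0.9989 = 0.0011 bits per symbol

This means we can reliably transmit up to 0.0011 bits of information per channel use.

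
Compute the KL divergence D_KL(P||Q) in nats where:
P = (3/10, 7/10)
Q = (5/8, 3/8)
0.2167 nats

KL divergence: D_KL(P||Q) = Σ p(x) log(p(x)/q(x))

Computing term by term:
  x=0: 3/10 × log_e[(3/10)/(5/8)] = 3/10 × -0.7340 = -0.2202
  x=1: 7/10 × log_e[(7/10)/(3/8)] = 7/10 × 0.6242 = 0.4369

D_KL(P||Q) = 0.2167 nats

Note: KL divergence is always non-negative and equals 0 iff P = Q.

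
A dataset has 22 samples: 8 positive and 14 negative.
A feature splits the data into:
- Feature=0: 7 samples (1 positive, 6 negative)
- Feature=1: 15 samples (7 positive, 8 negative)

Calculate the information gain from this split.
0.0778 bits

Information Gain = H(Y) - H(Y|Feature)

Before split:
P(positive) = 8/22 = 0.3636
H(Y) = 0.9457 bits

After split:
Feature=0: H = 0.5917 bits (weight = 7/22)
Feature=1: H = 0.9968 bits (weight = 15/22)
H(Y|Feature) = (7/22)×0.5917 + (15/22)×0.9968 = 0.8679 bits

Information Gain = 0.9457 - 0.8679 = 0.0778 bits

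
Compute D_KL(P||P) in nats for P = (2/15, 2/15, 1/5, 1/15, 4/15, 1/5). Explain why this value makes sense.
0.0000 nats

KL divergence satisfies the Gibbs inequality: D_KL(P||Q) ≥ 0 for all distributions P, Q.

D_KL(P||Q) = Σ p(x) log(p(x)/q(x))
Each term is p(x) × log_e(p(x)/p(x)) = p(x) × log_e(1) = 0, so the sum is 0.
D_KL(P||Q) = 0.0000 nats

When P = Q, the KL divergence is exactly 0, as there is no 'divergence' between identical distributions.

This non-negativity is a fundamental property: relative entropy cannot be negative because it measures how different Q is from P.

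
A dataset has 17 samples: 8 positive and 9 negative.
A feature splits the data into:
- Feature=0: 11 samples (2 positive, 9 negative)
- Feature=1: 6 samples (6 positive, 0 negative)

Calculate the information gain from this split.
0.5549 bits

Information Gain = H(Y) - H(Y|Feature)

Before split:
P(positive) = 8/17 = 0.4706
H(Y) = 0.9975 bits

After split:
Feature=0: H = 0.6840 bits (weight = 11/17)
Feature=1: H = 0.0000 bits (weight = 6/17)
H(Y|Feature) = (11/17)×0.6840 + (6/17)×0.0000 = 0.4426 bits

Information Gain = 0.9975 - 0.4426 = 0.5549 bits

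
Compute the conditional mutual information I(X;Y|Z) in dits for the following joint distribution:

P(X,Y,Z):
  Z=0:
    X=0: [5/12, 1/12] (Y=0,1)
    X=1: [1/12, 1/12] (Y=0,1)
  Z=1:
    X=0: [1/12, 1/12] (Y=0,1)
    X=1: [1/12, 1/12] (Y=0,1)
0.0148 dits

Conditional mutual information: I(X;Y|Z) = H(X|Z) + H(Y|Z) - H(X,Y|Z)

H(Z) = 0.2764
H(X,Z) = 0.5396 → H(X|Z) = 0.2632
H(Y,Z) = 0.5396 → H(Y|Z) = 0.2632
H(X,Y,Z) = 0.7879 → H(X,Y|Z) = 0.5115

I(X;Y|Z) = 0.2632 + 0.2632 - 0.5115 = 0.0148 dits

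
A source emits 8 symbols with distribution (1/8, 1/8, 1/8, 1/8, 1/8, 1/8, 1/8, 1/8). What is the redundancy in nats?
0.0000 nats

Redundancy measures how far a source is from maximum entropy:
R = H_max - H(X)

Maximum entropy for 8 symbols: H_max = log_e(8) = 2.0794 nats
Actual entropy: H(X) = 2.0794 nats
Redundancy: R = 2.0794 - 2.0794 = 0.0000 nats

This redundancy represents potential for compression: the source could be compressed by 0.0000 nats per symbol.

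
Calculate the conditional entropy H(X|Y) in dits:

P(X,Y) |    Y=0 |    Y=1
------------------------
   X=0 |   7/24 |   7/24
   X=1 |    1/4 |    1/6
0.2928 dits

Using the chain rule: H(X|Y) = H(X,Y) - H(Y)

First, compute H(X,Y) = 0.5924 dits

Marginal P(Y) = (13/24, 11/24)
H(Y) = 0.2995 dits

H(X|Y) = H(X,Y) - H(Y) = 0.5924 - 0.2995 = 0.2928 dits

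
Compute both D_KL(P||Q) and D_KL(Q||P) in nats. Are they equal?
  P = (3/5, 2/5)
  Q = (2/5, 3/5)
D_KL(P||Q) = 0.0811, D_KL(Q||P) = 0.0811

KL divergence is not symmetric: D_KL(P||Q) ≠ D_KL(Q||P) in general.

D_KL(P||Q) = 0.0811 nats
D_KL(Q||P) = 0.0811 nats

In this case they happen to be equal (to 4 decimal places).

This asymmetry is why KL divergence is not a true distance metric.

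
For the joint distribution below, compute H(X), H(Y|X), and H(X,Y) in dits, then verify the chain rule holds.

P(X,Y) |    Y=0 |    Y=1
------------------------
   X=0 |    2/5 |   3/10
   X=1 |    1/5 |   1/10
H(X,Y) = 0.5558, H(X) = 0.2653, H(Y|X) = 0.2905 (all in dits)

Chain rule: H(X,Y) = H(X) + H(Y|X)

Left side — joint entropy directly:
H(X,Y) = -Σ p(x,y) log p(x,y) = 0.5558 dits

Right side — compute H(Y|X) from the conditional distributions:
P(X) = (7/10, 3/10), so H(X) = 0.2653 dits
H(Y|X) = Σ_x P(X=x) · H(Y|X=x):
  P(Y|X=0) = (4/7, 3/7), H(Y|X=0) = 0.2966, weight P(X=0) = 7/10
  P(Y|X=1) = (2/3, 1/3), H(Y|X=1) = 0.2764, weight P(X=1) = 3/10
H(Y|X) = 0.2905 dits

H(X) + H(Y|X) = 0.2653 + 0.2905 = 0.5558 dits

Both sides equal 0.5558 dits. ✓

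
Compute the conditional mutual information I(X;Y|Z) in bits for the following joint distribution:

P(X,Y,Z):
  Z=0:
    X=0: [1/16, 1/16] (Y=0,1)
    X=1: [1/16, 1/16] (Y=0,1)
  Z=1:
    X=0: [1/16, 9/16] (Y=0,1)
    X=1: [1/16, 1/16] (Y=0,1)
0.0694 bits

Conditional mutual information: I(X;Y|Z) = H(X|Z) + H(Y|Z) - H(X,Y|Z)

H(Z) = 0.8113
H(X,Z) = 1.5488 → H(X|Z) = 0.7375
H(Y,Z) = 1.5488 → H(Y|Z) = 0.7375
H(X,Y,Z) = 2.2169 → H(X,Y|Z) = 1.4056

I(X;Y|Z) = 0.7375 + 0.7375 - 1.4056 = 0.0694 bits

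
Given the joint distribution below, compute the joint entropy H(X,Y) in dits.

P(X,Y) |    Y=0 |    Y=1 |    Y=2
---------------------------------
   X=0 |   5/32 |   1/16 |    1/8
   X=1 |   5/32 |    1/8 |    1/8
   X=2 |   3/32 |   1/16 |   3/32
0.9339 dits

Joint entropy is H(X,Y) = -Σ_{x,y} p(x,y) log p(x,y).

Summing over all non-zero entries:
H(X,Y) = -[5/32·log_10(5/32) + 1/16·log_10(1/16) + 1/8·log_10(1/8) + 5/32·log_10(5/32) + 1/8·log_10(1/8) + 1/8·log_10(1/8) + 3/32·log_10(3/32) + 1/16·log_10(1/16) + 3/32·log_10(3/32)]
H(X,Y) = 0.9339 dits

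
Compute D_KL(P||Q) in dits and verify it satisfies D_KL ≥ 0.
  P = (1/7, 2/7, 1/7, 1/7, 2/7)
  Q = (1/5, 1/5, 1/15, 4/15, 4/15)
0.0405 dits

KL divergence satisfies the Gibbs inequality: D_KL(P||Q) ≥ 0 for all distributions P, Q.

D_KL(P||Q) = Σ p(x) log(p(x)/q(x))
Term by term:
  x=0: 1/7 × log_10[(1/7)/(1/5)] = -0.0209
  x=1: 2/7 × log_10[(2/7)/(1/5)] = 0.0443
  x=2: 1/7 × log_10[(1/7)/(1/15)] = 0.0473
  x=3: 1/7 × log_10[(1/7)/(4/15)] = -0.0387
  x=4: 2/7 × log_10[(2/7)/(4/15)] = 0.0086
D_KL(P||Q) = 0.0405 dits

D_KL(P||Q) = 0.0405 ≥ 0 ✓

This non-negativity is a fundamental property: relative entropy cannot be negative because it measures how different Q is from P.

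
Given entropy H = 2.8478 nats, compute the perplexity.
17.2498

Perplexity is e^H (or exp(H) for natural log).

H = 2.8478 nats
Perplexity = e^2.8478 = 17.2498

Interpretation: The model's uncertainty is equivalent to choosing uniformly among 17.2 options.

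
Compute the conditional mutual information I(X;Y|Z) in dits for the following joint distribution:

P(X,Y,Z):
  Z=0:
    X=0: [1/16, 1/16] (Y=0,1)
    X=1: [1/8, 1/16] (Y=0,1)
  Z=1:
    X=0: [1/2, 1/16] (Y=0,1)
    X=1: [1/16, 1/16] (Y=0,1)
0.0206 dits

Conditional mutual information: I(X;Y|Z) = H(X|Z) + H(Y|Z) - H(X,Y|Z)

H(Z) = 0.2697
H(X,Z) = 0.5026 → H(X|Z) = 0.2329
H(Y,Z) = 0.5026 → H(Y|Z) = 0.2329
H(X,Y,Z) = 0.7149 → H(X,Y|Z) = 0.4452

I(X;Y|Z) = 0.2329 + 0.2329 - 0.4452 = 0.0206 dits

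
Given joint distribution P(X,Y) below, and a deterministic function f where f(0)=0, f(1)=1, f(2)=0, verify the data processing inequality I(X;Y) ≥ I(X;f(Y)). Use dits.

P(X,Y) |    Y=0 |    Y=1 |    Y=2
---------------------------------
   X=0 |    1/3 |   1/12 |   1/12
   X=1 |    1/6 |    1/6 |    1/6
I(X;Y) = 0.0246, I(X;f(Y)) = 0.0082, inequality holds: 0.0246 ≥ 0.0082

Data Processing Inequality: For any Markov chain X → Y → Z, we have I(X;Y) ≥ I(X;Z).

Here Z = f(Y) is a deterministic function of Y, forming X → Y → Z.

Original I(X;Y) = 0.0246 dits

After applying f:
P(X,Z) where Z=f(Y):
- P(X,Z=0) = P(X,Y=0) + P(X,Y=2)
- P(X,Z=1) = P(X,Y=1)

I(X;Z) = I(X;f(Y)) = 0.0082 dits

Verification: 0.0246 ≥ 0.0082 ✓

Information cannot be created by processing; the function f can only lose information about X.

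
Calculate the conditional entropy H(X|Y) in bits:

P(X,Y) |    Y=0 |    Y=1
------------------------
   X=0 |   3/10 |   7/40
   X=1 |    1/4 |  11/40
0.9806 bits

Using the chain rule: H(X|Y) = H(X,Y) - H(Y)

First, compute H(X,Y) = 1.9733 bits

Marginal P(Y) = (11/20, 9/20)
H(Y) = 0.9928 bits

H(X|Y) = H(X,Y) - H(Y) = 1.9733 - 0.9928 = 0.9806 bits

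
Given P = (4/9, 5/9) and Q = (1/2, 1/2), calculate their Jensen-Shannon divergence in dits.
0.0007 dits

Jensen-Shannon divergence is:
JSD(P||Q) = 0.5 × D_KL(P||M) + 0.5 × D_KL(Q||M)
where M = 0.5 × (P + Q) is the mixture distribution.

M = 0.5 × (4/9, 5/9) + 0.5 × (1/2, 1/2) = (17/36, 19/36)

D_KL(P||M) = 0.0007 dits
D_KL(Q||M) = 0.0007 dits

JSD(P||Q) = 0.5 × 0.0007 + 0.5 × 0.0007 = 0.0007 dits

Unlike KL divergence, JSD is symmetric and bounded: 0 ≤ JSD ≤ log(2).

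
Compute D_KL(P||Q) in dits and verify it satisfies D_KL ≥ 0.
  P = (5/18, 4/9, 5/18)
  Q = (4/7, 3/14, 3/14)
0.0851 dits

KL divergence satisfies the Gibbs inequality: D_KL(P||Q) ≥ 0 for all distributions P, Q.

D_KL(P||Q) = Σ p(x) log(p(x)/q(x))
Term by term:
  x=0: 5/18 × log_10[(5/18)/(4/7)] = -0.0870
  x=1: 4/9 × log_10[(4/9)/(3/14)] = 0.1408
  x=2: 5/18 × log_10[(5/18)/(3/14)] = 0.0313
D_KL(P||Q) = 0.0851 dits

D_KL(P||Q) = 0.0851 ≥ 0 ✓

This non-negativity is a fundamental property: relative entropy cannot be negative because it measures how different Q is from P.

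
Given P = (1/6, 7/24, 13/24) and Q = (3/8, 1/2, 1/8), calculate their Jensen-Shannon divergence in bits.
0.1509 bits

Jensen-Shannon divergence is:
JSD(P||Q) = 0.5 × D_KL(P||M) + 0.5 × D_KL(Q||M)
where M = 0.5 × (P + Q) is the mixture distribution.

M = 0.5 × (1/6, 7/24, 13/24) + 0.5 × (3/8, 1/2, 1/8) = (0.270833, 0.395833, 1/3)

D_KL(P||M) = 0.1342 bits
D_KL(Q||M) = 0.1677 bits

JSD(P||Q) = 0.5 × 0.1342 + 0.5 × 0.1677 = 0.1509 bits

Unlike KL divergence, JSD is symmetric and bounded: 0 ≤ JSD ≤ log(2).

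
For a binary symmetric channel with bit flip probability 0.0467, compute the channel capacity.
0.7278 bits

For a binary symmetric channel (BSC) with error probability p:
Capacity C = 1 - H(p) bits per symbol

where H(p) = -p log₂(p) - (1-p) log₂(1-p) is the binary entropy function.

H(0.0467) = 0.2722 bits
C = 1 - 0.2722 = 0.7278 bits per symbol

This means we can reliably transmit up to 0.7278 bits of information per channel use.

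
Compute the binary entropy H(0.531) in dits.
0.3002 dits

The binary entropy function is:
H(p) = -p log(p) - (1-p) log(1-p)

H(0.531) = -0.531 × log_10(0.531) - 0.469 × log_10(0.469)
H(0.531) = 0.3002 dits

Note: Binary entropy is maximized at p=0.5 (H=1 bit) and minimized at p=0 or p=1 (H=0).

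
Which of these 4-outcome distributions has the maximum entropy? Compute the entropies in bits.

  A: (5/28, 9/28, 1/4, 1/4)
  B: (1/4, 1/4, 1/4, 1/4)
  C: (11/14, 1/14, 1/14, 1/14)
B

For a discrete distribution over n outcomes, entropy is maximized by the uniform distribution.

Computing entropies:
H(A) = 1.9701 bits
H(B) = 2.0000 bits
H(C) = 1.0892 bits

The uniform distribution (where all probabilities equal 1/4) achieves the maximum entropy of log_2(4) = 2.0000 bits.

Distribution B has the highest entropy.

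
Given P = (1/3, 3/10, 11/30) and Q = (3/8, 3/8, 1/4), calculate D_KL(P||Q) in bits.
0.0494 bits

KL divergence: D_KL(P||Q) = Σ p(x) log(p(x)/q(x))

Computing term by term:
  x=0: 1/3 × log_2[(1/3)/(3/8)] = 1/3 × -0.1699 = -0.0566
  x=1: 3/10 × log_2[(3/10)/(3/8)] = 3/10 × -0.3219 = -0.0966
  x=2: 11/30 × log_2[(11/30)/(1/4)] = 11/30 × 0.5525 = 0.2026

D_KL(P||Q) = 0.0494 bits

Note: KL divergence is always non-negative and equals 0 iff P = Q.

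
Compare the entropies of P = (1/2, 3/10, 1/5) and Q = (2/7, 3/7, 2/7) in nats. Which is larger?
Q

Computing entropies in nats:
H(P) = 1.0297
H(Q) = 1.0790

Distribution Q has higher entropy.

Intuition: The distribution closer to uniform (more spread out) has higher entropy.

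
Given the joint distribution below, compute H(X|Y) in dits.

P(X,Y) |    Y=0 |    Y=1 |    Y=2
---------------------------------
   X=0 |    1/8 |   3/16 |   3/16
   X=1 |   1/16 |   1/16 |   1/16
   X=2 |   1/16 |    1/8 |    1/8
0.4423 dits

Using the chain rule: H(X|Y) = H(X,Y) - H(Y)

First, compute H(X,Y) = 0.9123 dits

Marginal P(Y) = (1/4, 3/8, 3/8)
H(Y) = 0.4700 dits

H(X|Y) = H(X,Y) - H(Y) = 0.9123 - 0.4700 = 0.4423 dits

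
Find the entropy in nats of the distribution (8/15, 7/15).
0.6909 nats

Shannon entropy is H(X) = -Σ p(x) log p(x).

For P = (8/15, 7/15):
H = -8/15 × log_e(8/15) -7/15 × log_e(7/15)
H = 0.6909 nats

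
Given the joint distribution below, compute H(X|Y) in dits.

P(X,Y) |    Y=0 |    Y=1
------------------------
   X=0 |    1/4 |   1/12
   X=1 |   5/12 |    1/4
0.2729 dits

Using the chain rule: H(X|Y) = H(X,Y) - H(Y)

First, compute H(X,Y) = 0.5494 dits

Marginal P(Y) = (2/3, 1/3)
H(Y) = 0.2764 dits

H(X|Y) = H(X,Y) - H(Y) = 0.5494 - 0.2764 = 0.2729 dits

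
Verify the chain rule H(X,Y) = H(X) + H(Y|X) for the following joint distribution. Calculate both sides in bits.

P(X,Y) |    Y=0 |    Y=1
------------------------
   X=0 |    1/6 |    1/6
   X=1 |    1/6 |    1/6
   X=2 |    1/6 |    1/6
H(X,Y) = 2.5850, H(X) = 1.5850, H(Y|X) = 1.0000 (all in bits)

Chain rule: H(X,Y) = H(X) + H(Y|X)

Left side — joint entropy directly:
H(X,Y) = -Σ p(x,y) log p(x,y) = 2.5850 bits

Right side — compute H(Y|X) from the conditional distributions:
P(X) = (1/3, 1/3, 1/3), so H(X) = 1.5850 bits
H(Y|X) = Σ_x P(X=x) · H(Y|X=x):
  P(Y|X=0) = (1/2, 1/2), H(Y|X=0) = 1.0000, weight P(X=0) = 1/3
  P(Y|X=1) = (1/2, 1/2), H(Y|X=1) = 1.0000, weight P(X=1) = 1/3
  P(Y|X=2) = (1/2, 1/2), H(Y|X=2) = 1.0000, weight P(X=2) = 1/3
H(Y|X) = 1.0000 bits

H(X) + H(Y|X) = 1.5850 + 1.0000 = 2.5850 bits

Both sides equal 2.5850 bits. ✓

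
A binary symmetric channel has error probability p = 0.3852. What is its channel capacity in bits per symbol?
0.0384 bits

For a binary symmetric channel (BSC) with error probability p:
Capacity C = 1 - H(p) bits per symbol

where H(p) = -p log₂(p) - (1-p) log₂(1-p) is the binary entropy function.

H(0.3852) = 0.9616 bits
C = 1 - 0.9616 = 0.0384 bits per symbol

This means we can reliably transmit up to 0.0384 bits of information per channel use.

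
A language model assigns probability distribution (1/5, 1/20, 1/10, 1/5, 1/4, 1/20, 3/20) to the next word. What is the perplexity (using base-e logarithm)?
6.0784

Perplexity is e^H (or exp(H) for natural log).

First, H = -Σ p log p = 1.8047 nats
Perplexity = e^1.8047 = 6.0784

Interpretation: The model's uncertainty is equivalent to choosing uniformly among 6.1 options.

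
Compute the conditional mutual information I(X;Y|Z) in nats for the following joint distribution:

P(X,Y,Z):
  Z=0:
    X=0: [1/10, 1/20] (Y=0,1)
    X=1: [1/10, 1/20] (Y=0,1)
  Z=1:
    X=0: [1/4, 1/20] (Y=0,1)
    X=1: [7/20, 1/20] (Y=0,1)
0.0012 nats

Conditional mutual information: I(X;Y|Z) = H(X|Z) + H(Y|Z) - H(X,Y|Z)

H(Z) = 0.6109
H(X,Z) = 1.2968 → H(X|Z) = 0.6860
H(Y,Z) = 1.0889 → H(Y|Z) = 0.4780
H(X,Y,Z) = 1.7737 → H(X,Y|Z) = 1.1628

I(X;Y|Z) = 0.6860 + 0.4780 - 1.1628 = 0.0012 nats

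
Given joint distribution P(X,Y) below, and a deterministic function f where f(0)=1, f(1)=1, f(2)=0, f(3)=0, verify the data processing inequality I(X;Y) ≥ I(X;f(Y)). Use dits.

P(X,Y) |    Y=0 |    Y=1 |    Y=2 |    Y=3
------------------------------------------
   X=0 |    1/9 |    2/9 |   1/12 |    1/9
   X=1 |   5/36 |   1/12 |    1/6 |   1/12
I(X;Y) = 0.0212, I(X;f(Y)) = 0.0057, inequality holds: 0.0212 ≥ 0.0057

Data Processing Inequality: For any Markov chain X → Y → Z, we have I(X;Y) ≥ I(X;Z).

Here Z = f(Y) is a deterministic function of Y, forming X → Y → Z.

Original I(X;Y) = 0.0212 dits

After applying f:
P(X,Z) where Z=f(Y):
- P(X,Z=0) = P(X,Y=2) + P(X,Y=3)
- P(X,Z=1) = P(X,Y=0) + P(X,Y=1)

I(X;Z) = I(X;f(Y)) = 0.0057 dits

Verification: 0.0212 ≥ 0.0057 ✓

Information cannot be created by processing; the function f can only lose information about X.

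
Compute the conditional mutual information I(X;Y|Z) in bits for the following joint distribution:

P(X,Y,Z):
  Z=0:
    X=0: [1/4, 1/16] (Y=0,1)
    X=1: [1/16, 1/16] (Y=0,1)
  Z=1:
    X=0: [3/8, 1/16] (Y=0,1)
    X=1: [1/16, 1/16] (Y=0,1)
0.0730 bits

Conditional mutual information: I(X;Y|Z) = H(X|Z) + H(Y|Z) - H(X,Y|Z)

H(Z) = 0.9887
H(X,Z) = 1.7962 → H(X|Z) = 0.8075
H(Y,Z) = 1.7962 → H(Y|Z) = 0.8075
H(X,Y,Z) = 2.5306 → H(X,Y|Z) = 1.5419

I(X;Y|Z) = 0.8075 + 0.8075 - 1.5419 = 0.0730 bits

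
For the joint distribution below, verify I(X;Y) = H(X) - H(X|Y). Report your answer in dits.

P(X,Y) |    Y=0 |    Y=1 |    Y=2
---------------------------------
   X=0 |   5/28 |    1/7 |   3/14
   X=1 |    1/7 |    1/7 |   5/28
I(X;Y) = 0.0005 dits

Mutual information has multiple equivalent forms:
- I(X;Y) = H(X) - H(X|Y)
- I(X;Y) = H(Y) - H(Y|X)
- I(X;Y) = H(X) + H(Y) - H(X,Y)

Computing all quantities:
H(X) = 0.2999, H(Y) = 0.4733, H(X,Y) = 0.7728
H(X|Y) = 0.2995, H(Y|X) = 0.4728

Verification:
H(X) - H(X|Y) = 0.2999 - 0.2995 = 0.0005
H(Y) - H(Y|X) = 0.4733 - 0.4728 = 0.0005
H(X) + H(Y) - H(X,Y) = 0.2999 + 0.4733 - 0.7728 = 0.0005

All forms give I(X;Y) = 0.0005 dits. ✓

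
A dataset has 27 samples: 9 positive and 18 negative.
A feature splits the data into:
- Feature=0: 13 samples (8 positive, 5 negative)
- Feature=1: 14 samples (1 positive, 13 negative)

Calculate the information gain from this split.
0.2630 bits

Information Gain = H(Y) - H(Y|Feature)

Before split:
P(positive) = 9/27 = 0.3333
H(Y) = 0.9183 bits

After split:
Feature=0: H = 0.9612 bits (weight = 13/27)
Feature=1: H = 0.3712 bits (weight = 14/27)
H(Y|Feature) = (13/27)×0.9612 + (14/27)×0.3712 = 0.6553 bits

Information Gain = 0.9183 - 0.6553 = 0.2630 bits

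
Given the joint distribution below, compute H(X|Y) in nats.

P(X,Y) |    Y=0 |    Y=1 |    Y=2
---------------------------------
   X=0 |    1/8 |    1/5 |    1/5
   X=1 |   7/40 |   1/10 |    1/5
0.6720 nats

Using the chain rule: H(X|Y) = H(X,Y) - H(Y)

First, compute H(X,Y) = 1.7609 nats

Marginal P(Y) = (3/10, 3/10, 2/5)
H(Y) = 1.0889 nats

H(X|Y) = H(X,Y) - H(Y) = 1.7609 - 1.0889 = 0.6720 nats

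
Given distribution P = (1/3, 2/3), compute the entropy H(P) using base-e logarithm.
0.6365 nats

Shannon entropy is H(X) = -Σ p(x) log p(x).

For P = (1/3, 2/3):
H = -1/3 × log_e(1/3) -2/3 × log_e(2/3)
H = 0.6365 nats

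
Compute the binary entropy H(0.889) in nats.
0.3486 nats

The binary entropy function is:
H(p) = -p log(p) - (1-p) log(1-p)

H(0.889) = -0.889 × log_e(0.889) - 0.111 × log_e(0.111)
H(0.889) = 0.3486 nats

Note: Binary entropy is maximized at p=0.5 (H=1 bit) and minimized at p=0 or p=1 (H=0).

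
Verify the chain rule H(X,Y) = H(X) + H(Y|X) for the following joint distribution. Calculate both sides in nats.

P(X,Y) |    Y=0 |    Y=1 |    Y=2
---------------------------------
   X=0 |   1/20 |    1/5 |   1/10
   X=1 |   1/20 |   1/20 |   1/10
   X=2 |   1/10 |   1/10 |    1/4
H(X,Y) = 2.0389, H(X) = 1.0487, H(Y|X) = 0.9902 (all in nats)

Chain rule: H(X,Y) = H(X) + H(Y|X)

Left side — joint entropy directly:
H(X,Y) = -Σ p(x,y) log p(x,y) = 2.0389 nats

Right side — compute H(Y|X) from the conditional distributions:
P(X) = (7/20, 1/5, 9/20), so H(X) = 1.0487 nats
H(Y|X) = Σ_x P(X=x) · H(Y|X=x):
  P(Y|X=0) = (1/7, 4/7, 2/7), H(Y|X=0) = 0.9557, weight P(X=0) = 7/20
  P(Y|X=1) = (1/4, 1/4, 1/2), H(Y|X=1) = 1.0397, weight P(X=1) = 1/5
  P(Y|X=2) = (2/9, 2/9, 5/9), H(Y|X=2) = 0.9950, weight P(X=2) = 9/20
H(Y|X) = 0.9902 nats

H(X) + H(Y|X) = 1.0487 + 0.9902 = 2.0389 nats

Both sides equal 2.0389 nats. ✓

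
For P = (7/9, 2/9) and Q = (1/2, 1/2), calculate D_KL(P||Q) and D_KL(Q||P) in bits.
D_KL(P||Q) = 0.2358, D_KL(Q||P) = 0.2662

KL divergence is not symmetric: D_KL(P||Q) ≠ D_KL(Q||P) in general.

D_KL(P||Q) = 0.2358 bits
D_KL(Q||P) = 0.2662 bits

No, they are not equal!

This asymmetry is why KL divergence is not a true distance metric.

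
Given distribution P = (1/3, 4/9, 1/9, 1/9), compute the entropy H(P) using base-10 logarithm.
0.5276 dits

Shannon entropy is H(X) = -Σ p(x) log p(x).

For P = (1/3, 4/9, 1/9, 1/9):
H = -1/3 × log_10(1/3) -4/9 × log_10(4/9) -1/9 × log_10(1/9) -1/9 × log_10(1/9)
H = 0.5276 dits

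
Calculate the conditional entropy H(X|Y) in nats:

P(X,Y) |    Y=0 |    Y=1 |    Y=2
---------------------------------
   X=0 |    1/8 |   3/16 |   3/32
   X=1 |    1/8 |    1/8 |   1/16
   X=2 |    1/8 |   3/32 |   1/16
1.0778 nats

Using the chain rule: H(X|Y) = H(X,Y) - H(Y)

First, compute H(X,Y) = 2.1440 nats

Marginal P(Y) = (3/8, 13/32, 7/32)
H(Y) = 1.0662 nats

H(X|Y) = H(X,Y) - H(Y) = 2.1440 - 1.0662 = 1.0778 nats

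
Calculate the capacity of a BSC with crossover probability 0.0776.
0.6063 bits

For a binary symmetric channel (BSC) with error probability p:
Capacity C = 1 - H(p) bits per symbol

where H(p) = -p log₂(p) - (1-p) log₂(1-p) is the binary entropy function.

H(0.0776) = 0.3937 bits
C = 1 - 0.3937 = 0.6063 bits per symbol

This means we can reliably transmit up to 0.6063 bits of information per channel use.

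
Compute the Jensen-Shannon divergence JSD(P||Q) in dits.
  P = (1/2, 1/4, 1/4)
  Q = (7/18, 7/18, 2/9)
0.0050 dits

Jensen-Shannon divergence is:
JSD(P||Q) = 0.5 × D_KL(P||M) + 0.5 × D_KL(Q||M)
where M = 0.5 × (P + Q) is the mixture distribution.

M = 0.5 × (1/2, 1/4, 1/4) + 0.5 × (7/18, 7/18, 2/9) = (4/9, 0.319444, 0.236111)

D_KL(P||M) = 0.0052 dits
D_KL(Q||M) = 0.0048 dits

JSD(P||Q) = 0.5 × 0.0052 + 0.5 × 0.0048 = 0.0050 dits

Unlike KL divergence, JSD is symmetric and bounded: 0 ≤ JSD ≤ log(2).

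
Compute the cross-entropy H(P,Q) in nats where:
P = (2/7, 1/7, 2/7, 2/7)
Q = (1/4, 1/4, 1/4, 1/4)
1.3863 nats

Cross-entropy: H(P,Q) = -Σ p(x) log q(x)

Alternatively: H(P,Q) = H(P) + D_KL(P||Q)
H(P) = 1.3518 nats
D_KL(P||Q) = 0.0345 nats

H(P,Q) = 1.3518 + 0.0345 = 1.3863 nats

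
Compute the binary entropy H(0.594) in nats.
0.6754 nats

The binary entropy function is:
H(p) = -p log(p) - (1-p) log(1-p)

H(0.594) = -0.594 × log_e(0.594) - 0.406 × log_e(0.406)
H(0.594) = 0.6754 nats

Note: Binary entropy is maximized at p=0.5 (H=1 bit) and minimized at p=0 or p=1 (H=0).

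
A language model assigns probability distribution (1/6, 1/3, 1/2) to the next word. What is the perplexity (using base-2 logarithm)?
2.7495

Perplexity is 2^H (or exp(H) for natural log).

First, H = -Σ p log p = 1.4591 bits
Perplexity = 2^1.4591 = 2.7495

Interpretation: The model's uncertainty is equivalent to choosing uniformly among 2.7 options.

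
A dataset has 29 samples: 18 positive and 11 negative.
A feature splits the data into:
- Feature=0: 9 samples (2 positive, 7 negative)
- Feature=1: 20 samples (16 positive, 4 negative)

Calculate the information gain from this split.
0.2225 bits

Information Gain = H(Y) - H(Y|Feature)

Before split:
P(positive) = 18/29 = 0.6207
H(Y) = 0.9576 bits

After split:
Feature=0: H = 0.7642 bits (weight = 9/29)
Feature=1: H = 0.7219 bits (weight = 20/29)
H(Y|Feature) = (9/29)×0.7642 + (20/29)×0.7219 = 0.7350 bits

Information Gain = 0.9576 - 0.7350 = 0.2225 bits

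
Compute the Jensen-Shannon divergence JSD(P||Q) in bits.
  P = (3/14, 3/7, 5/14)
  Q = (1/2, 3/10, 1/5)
0.0668 bits

Jensen-Shannon divergence is:
JSD(P||Q) = 0.5 × D_KL(P||M) + 0.5 × D_KL(Q||M)
where M = 0.5 × (P + Q) is the mixture distribution.

M = 0.5 × (3/14, 3/7, 5/14) + 0.5 × (1/2, 3/10, 1/5) = (5/14, 0.364286, 0.278571)

D_KL(P||M) = 0.0706 bits
D_KL(Q||M) = 0.0631 bits

JSD(P||Q) = 0.5 × 0.0706 + 0.5 × 0.0631 = 0.0668 bits

Unlike KL divergence, JSD is symmetric and bounded: 0 ≤ JSD ≤ log(2).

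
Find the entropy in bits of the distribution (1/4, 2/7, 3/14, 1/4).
1.9926 bits

Shannon entropy is H(X) = -Σ p(x) log p(x).

For P = (1/4, 2/7, 3/14, 1/4):
H = -1/4 × log_2(1/4) -2/7 × log_2(2/7) -3/14 × log_2(3/14) -1/4 × log_2(1/4)
H = 1.9926 bits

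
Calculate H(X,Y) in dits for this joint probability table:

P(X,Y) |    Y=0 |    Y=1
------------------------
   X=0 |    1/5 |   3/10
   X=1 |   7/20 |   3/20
0.5798 dits

Joint entropy is H(X,Y) = -Σ_{x,y} p(x,y) log p(x,y).

Summing over all non-zero entries:
H(X,Y) = -[1/5·log_10(1/5) + 3/10·log_10(3/10) + 7/20·log_10(7/20) + 3/20·log_10(3/20)]
H(X,Y) = 0.5798 dits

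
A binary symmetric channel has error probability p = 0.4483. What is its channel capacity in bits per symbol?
0.0077 bits

For a binary symmetric channel (BSC) with error probability p:
Capacity C = 1 - H(p) bits per symbol

where H(p) = -p log₂(p) - (1-p) log₂(1-p) is the binary entropy function.

H(0.4483) = 0.9923 bits
C = 1 - 0.9923 = 0.0077 bits per symbol

This means we can reliably transmit up to 0.0077 bits of information per channel use.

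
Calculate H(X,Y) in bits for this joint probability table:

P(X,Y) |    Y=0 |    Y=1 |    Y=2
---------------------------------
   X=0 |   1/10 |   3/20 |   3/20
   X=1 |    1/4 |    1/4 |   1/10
2.4855 bits

Joint entropy is H(X,Y) = -Σ_{x,y} p(x,y) log p(x,y).

Summing over all non-zero entries:
H(X,Y) = -[1/10·log_2(1/10) + 3/20·log_2(3/20) + 3/20·log_2(3/20) + 1/4·log_2(1/4) + 1/4·log_2(1/4) + 1/10·log_2(1/10)]
H(X,Y) = 2.4855 bits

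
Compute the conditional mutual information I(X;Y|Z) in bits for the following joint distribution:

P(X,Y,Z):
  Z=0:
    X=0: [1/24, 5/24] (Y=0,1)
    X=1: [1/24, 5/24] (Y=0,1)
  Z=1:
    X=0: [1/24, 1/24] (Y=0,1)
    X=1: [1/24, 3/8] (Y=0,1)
0.0463 bits

Conditional mutual information: I(X;Y|Z) = H(X|Z) + H(Y|Z) - H(X,Y|Z)

H(Z) = 1.0000
H(X,Z) = 1.8250 → H(X|Z) = 0.8250
H(Y,Z) = 1.6500 → H(Y|Z) = 0.6500
H(X,Y,Z) = 2.4288 → H(X,Y|Z) = 1.4288

I(X;Y|Z) = 0.8250 + 0.6500 - 1.4288 = 0.0463 bits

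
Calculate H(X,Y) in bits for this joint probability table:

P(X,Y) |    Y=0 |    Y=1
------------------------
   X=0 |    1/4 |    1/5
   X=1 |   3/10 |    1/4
1.9855 bits

Joint entropy is H(X,Y) = -Σ_{x,y} p(x,y) log p(x,y).

Summing over all non-zero entries:
H(X,Y) = -[1/4·log_2(1/4) + 1/5·log_2(1/5) + 3/10·log_2(3/10) + 1/4·log_2(1/4)]
H(X,Y) = 1.9855 bits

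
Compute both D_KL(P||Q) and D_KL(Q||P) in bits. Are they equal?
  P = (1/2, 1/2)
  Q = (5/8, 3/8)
D_KL(P||Q) = 0.0466, D_KL(Q||P) = 0.0456

KL divergence is not symmetric: D_KL(P||Q) ≠ D_KL(Q||P) in general.

D_KL(P||Q) = 0.0466 bits
D_KL(Q||P) = 0.0456 bits

No, they are not equal!

This asymmetry is why KL divergence is not a true distance metric.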